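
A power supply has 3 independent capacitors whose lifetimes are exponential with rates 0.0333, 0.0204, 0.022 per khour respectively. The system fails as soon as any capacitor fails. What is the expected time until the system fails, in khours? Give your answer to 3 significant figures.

13.2

The time to first failure is exponential with rate Σλ = 0.0333 + 0.0204 + 0.022 = 0.0757.
E[min] = 1/Σλ = 1/0.0757 = 13.21 khours.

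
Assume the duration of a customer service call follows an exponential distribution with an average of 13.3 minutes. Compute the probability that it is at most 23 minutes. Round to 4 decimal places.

0.8226

The rate is λ = 1/13.3 = 0.075188 per minute.
P(X ≤ 23) = 1 − e^(−λ·23) = 1 − e^(−1.7293) ≈ 0.8226.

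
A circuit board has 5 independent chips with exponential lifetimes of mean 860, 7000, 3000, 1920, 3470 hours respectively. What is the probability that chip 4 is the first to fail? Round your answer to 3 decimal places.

Rates: λ_i = 1/mean_i → 0.00116279, 0.000142857, 0.000333333, 0.000520833, 0.000288184; Σλ = 0.002448.
P(chip 4 first) = λ_4/Σλ = 0.000520833/0.002448 ≈ 0.213.

0.213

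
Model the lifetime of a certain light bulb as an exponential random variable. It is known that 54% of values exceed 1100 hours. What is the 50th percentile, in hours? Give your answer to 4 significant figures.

e^(−λ·1100) = 0.54 ⇒ λ = −ln(0.54)/1100 = 0.000560169.
50th percentile: 1 − e^(−λt) = 0.5, t = −ln(0.5)/λ = 1237.39 hours.

1237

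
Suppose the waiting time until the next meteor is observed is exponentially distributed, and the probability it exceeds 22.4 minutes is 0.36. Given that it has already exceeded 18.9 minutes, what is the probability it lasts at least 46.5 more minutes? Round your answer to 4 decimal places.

0.1199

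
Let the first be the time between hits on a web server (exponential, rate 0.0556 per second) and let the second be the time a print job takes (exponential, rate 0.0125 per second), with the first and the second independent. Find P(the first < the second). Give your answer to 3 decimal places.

0.816

λ_1 = 0.0556, λ_2 = 0.0125.
For independent exponentials, P(the first < the second) = λ_1/(λ_1+λ_2) = 0.0556/0.0681 ≈ 0.816.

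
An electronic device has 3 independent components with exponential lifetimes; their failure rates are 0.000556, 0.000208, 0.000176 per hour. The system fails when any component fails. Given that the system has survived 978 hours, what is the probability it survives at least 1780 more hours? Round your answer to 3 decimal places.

0.188

Time to first failure ~ Exp(Σλ) with Σλ = 0.00094.
By memorylessness, P(T > 978+1780 | T > 978) = P(T > 1780) = e^(−0.00094·1780) ≈ 0.188.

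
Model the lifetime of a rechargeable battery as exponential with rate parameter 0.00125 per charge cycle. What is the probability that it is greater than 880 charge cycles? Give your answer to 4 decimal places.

0.3329

P(X > 880) = e^(−λ·880) = e^(−1.1) ≈ 0.3329.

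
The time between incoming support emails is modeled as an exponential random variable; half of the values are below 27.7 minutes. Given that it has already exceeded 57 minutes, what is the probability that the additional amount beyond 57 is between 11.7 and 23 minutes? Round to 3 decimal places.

0.184

For an exponential, median = ln(2)/λ, so λ = ln 2 / 27.7 = 0.0250234 per minute.
Memoryless: the residual past 57 is again Exp(λ).
P(11.7 < residual < 23) = e^(−λ·11.7) − e^(−λ·23) = 0.74619 − 0.56240 ≈ 0.184.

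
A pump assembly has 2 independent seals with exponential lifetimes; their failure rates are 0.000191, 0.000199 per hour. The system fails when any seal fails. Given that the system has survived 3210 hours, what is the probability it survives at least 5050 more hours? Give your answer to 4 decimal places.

Time to first failure ~ Exp(Σλ) with Σλ = 0.00039.
By memorylessness, P(T > 3210+5050 | T > 3210) = P(T > 5050) = e^(−0.00039·5050) ≈ 0.1395.

0.1395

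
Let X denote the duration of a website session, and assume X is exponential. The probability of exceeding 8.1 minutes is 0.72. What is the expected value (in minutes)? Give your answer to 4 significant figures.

24.66

e^(−λ·8.1) = 0.72 ⇒ λ = −ln(0.72)/8.1 = 0.0405561.
Mean = 1/λ = 24.6572 minutes.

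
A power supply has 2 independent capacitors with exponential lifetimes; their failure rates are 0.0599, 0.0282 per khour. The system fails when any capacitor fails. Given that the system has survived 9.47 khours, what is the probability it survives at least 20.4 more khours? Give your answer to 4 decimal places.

Time to first failure ~ Exp(Σλ) with Σλ = 0.0881.
By memorylessness, P(T > 9.47+20.4 | T > 9.47) = P(T > 20.4) = e^(−0.0881·20.4) ≈ 0.1658.

0.1658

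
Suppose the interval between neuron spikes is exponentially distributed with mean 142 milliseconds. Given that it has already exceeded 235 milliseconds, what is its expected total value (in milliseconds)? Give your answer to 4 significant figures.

377.0

The rate is λ = 1/142 = 0.00704225 per millisecond.
By memorylessness, E[X | X > 235] = 235 + 1/λ = 235 + 142 = 377 milliseconds.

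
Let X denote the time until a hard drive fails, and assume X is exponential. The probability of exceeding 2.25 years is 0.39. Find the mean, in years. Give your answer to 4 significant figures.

e^(−λ·2.25) = 0.39 ⇒ λ = −ln(0.39)/2.25 = 0.418493.
Mean = 1/λ = 2.38953 years.

2.390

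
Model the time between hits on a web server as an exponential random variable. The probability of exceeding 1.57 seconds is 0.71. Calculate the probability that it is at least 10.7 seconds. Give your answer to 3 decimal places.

e^(−λ·1.57) = 0.71 ⇒ λ = −ln(0.71)/1.57 = 0.218147.
P(X > 10.7) = e^(−0.218147·10.7) = e^(−2.3342) ≈ 0.097.

0.097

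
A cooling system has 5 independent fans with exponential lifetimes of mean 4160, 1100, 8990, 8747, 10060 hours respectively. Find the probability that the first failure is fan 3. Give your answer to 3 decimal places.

0.075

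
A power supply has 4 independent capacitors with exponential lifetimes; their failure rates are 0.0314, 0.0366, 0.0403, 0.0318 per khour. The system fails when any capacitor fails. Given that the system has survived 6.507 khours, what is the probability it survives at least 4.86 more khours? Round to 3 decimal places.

0.506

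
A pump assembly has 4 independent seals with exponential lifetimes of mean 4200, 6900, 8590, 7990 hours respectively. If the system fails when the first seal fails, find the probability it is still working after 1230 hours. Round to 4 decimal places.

0.4638

The first failure time is exponential with rate Σλ_i = 1/4200 + 1/6900 + 1/8590 + 1/7990 = 0.000624594 per hour.
P(min > 1230) = e^(−0.000624594·1230) = e^(−0.76825) ≈ 0.4638.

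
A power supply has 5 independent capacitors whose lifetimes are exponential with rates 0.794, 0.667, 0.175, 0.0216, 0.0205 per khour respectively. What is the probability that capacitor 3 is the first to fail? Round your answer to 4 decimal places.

The time to first failure is exponential with rate Σλ = 0.794 + 0.667 + 0.175 + 0.0216 + 0.0205 = 1.6781.
P(capacitor 3 first) = λ_3/Σλ = 0.175/1.6781 ≈ 0.1043.

0.1043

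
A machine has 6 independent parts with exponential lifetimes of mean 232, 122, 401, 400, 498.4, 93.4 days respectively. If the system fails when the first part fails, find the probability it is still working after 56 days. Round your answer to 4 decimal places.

0.1842

The first failure time is exponential with rate Σλ_i = 1/232 + 1/122 + 1/401 + 1/400 + 1/498.4 + 1/93.4 = 0.0302139 per day.
P(min > 56) = e^(−0.0302139·56) = e^(−1.692) ≈ 0.1842.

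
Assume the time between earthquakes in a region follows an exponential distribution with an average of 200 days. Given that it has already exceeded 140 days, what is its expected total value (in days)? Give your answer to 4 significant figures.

340.0

The rate is λ = 1/200 = 0.005 per day.
By memorylessness, E[X | X > 140] = 140 + 1/λ = 140 + 200 = 340 days.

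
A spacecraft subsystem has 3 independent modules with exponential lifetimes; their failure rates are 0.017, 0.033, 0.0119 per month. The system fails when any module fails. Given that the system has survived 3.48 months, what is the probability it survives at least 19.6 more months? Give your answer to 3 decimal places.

0.297

Time to first failure ~ Exp(Σλ) with Σλ = 0.0619.
By memorylessness, P(T > 3.48+19.6 | T > 3.48) = P(T > 19.6) = e^(−0.0619·19.6) ≈ 0.297.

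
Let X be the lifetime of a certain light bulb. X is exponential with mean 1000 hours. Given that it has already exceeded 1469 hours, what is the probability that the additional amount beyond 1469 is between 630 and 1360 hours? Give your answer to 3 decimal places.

0.276

The rate is λ = 1/1000 = 0.001 per hour.
Memoryless: the residual past 1469 is again Exp(λ).
P(630 < residual < 1360) = e^(−λ·630) − e^(−λ·1360) = 0.53259 − 0.25666 ≈ 0.276.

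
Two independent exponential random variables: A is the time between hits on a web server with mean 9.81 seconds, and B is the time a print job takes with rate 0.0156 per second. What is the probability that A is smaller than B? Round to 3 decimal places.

0.867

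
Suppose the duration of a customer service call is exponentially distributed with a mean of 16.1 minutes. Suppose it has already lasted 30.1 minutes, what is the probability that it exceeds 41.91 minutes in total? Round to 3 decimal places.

The rate is λ = 1/16.1 = 0.0621118 per minute.
The exponential is memoryless, so the remaining time is again Exp(λ): the condition X > 30.1 is irrelevant.
P(X > 11.81) = e^(−0.73354) ≈ 0.480.

0.480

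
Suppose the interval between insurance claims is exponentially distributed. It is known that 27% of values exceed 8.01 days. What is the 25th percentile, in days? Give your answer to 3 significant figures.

e^(−λ·8.01) = 0.27 ⇒ λ = −ln(0.27)/8.01 = 0.163462.
25th percentile: 1 − e^(−λt) = 0.25, t = −ln(0.75)/λ = 1.75993 days.

1.76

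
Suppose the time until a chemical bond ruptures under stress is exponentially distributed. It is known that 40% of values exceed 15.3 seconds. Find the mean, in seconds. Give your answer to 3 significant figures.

16.7

e^(−λ·15.3) = 0.40 ⇒ λ = −ln(0.40)/15.3 = 0.0598883.
Mean = 1/λ = 16.6978 seconds.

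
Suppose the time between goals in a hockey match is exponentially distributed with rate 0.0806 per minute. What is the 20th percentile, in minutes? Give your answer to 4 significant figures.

Set 1 − e^(−λt) = 0.2, so t = −ln(0.8)/λ = 0.22314/0.0806 ≈ 2.76853 minutes.

2.769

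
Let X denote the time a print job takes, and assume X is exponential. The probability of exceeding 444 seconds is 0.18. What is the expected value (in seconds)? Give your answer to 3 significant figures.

259

e^(−λ·444) = 0.18 ⇒ λ = −ln(0.18)/444 = 0.00386216.
Mean = 1/λ = 258.923 seconds.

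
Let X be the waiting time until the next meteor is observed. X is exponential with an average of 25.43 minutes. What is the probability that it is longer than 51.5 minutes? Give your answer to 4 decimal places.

0.1320

The rate is λ = 1/25.43 = 0.0393236 per minute.
P(X > 51.5) = e^(−λ·51.5) = e^(−2.0252) ≈ 0.1320.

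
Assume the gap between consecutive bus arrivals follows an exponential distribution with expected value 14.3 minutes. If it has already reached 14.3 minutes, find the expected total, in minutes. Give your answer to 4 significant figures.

28.60

The rate is λ = 1/14.3 = 0.0699301 per minute.
By memorylessness, E[X | X > 14.3] = 14.3 + 1/λ = 14.3 + 14.3 = 28.6 minutes.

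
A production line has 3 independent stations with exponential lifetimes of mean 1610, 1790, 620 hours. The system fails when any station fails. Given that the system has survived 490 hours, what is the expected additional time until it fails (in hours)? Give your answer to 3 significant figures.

First-failure rate Σλ = 1/1610 + 1/1790 + 1/620 = 0.00279268.
By memorylessness the expected residual is 1/Σλ = 358.079 hours, regardless of the 490 already elapsed.

358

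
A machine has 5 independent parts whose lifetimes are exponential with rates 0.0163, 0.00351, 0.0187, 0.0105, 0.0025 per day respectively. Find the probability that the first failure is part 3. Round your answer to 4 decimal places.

The time to first failure is exponential with rate Σλ = 0.0163 + 0.00351 + 0.0187 + 0.0105 + 0.0025 = 0.05151.
P(part 3 first) = λ_3/Σλ = 0.0187/0.05151 ≈ 0.3630.

0.3630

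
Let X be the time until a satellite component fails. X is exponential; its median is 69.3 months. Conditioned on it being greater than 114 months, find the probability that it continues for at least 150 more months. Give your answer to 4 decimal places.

For an exponential, median = ln(2)/λ, so λ = ln 2 / 69.3 = 0.0100021 per month.
P(X > s+t | X > s) = e^(−λ(s+t))/e^(−λs) = e^(−λt), independent of s = 114.
P(X > 150) = e^(−1.5003) ≈ 0.2231.

0.2231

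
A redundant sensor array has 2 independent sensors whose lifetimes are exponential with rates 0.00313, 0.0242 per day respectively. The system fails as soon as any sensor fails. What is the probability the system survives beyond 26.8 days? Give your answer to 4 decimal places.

0.4807

The time to first failure is exponential with rate Σλ = 0.00313 + 0.0242 = 0.02733.
P(min > 26.8) = e^(−0.02733·26.8) = e^(−0.73244) ≈ 0.4807.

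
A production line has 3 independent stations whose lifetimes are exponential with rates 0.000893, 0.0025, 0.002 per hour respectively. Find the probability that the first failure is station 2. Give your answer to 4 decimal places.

The time to first failure is exponential with rate Σλ = 0.000893 + 0.0025 + 0.002 = 0.005393.
P(station 2 first) = λ_2/Σλ = 0.0025/0.005393 ≈ 0.4636.

0.4636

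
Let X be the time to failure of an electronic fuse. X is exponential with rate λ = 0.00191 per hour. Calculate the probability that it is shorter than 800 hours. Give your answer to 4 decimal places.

P(X ≤ 800) = 1 − e^(−λ·800) = 1 − e^(−1.528) ≈ 0.7830.

0.7830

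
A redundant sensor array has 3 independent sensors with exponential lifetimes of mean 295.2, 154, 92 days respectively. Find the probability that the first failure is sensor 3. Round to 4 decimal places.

Rates: λ_i = 1/mean_i → 0.00338753, 0.00649351, 0.0108696; Σλ = 0.0207506.
P(sensor 3 first) = λ_3/Σλ = 0.0108696/0.0207506 ≈ 0.5238.

0.5238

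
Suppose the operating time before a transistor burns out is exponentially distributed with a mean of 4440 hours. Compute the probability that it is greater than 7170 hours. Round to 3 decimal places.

0.199

The rate is λ = 1/4440 = 0.000225225 per hour.
P(X > 7170) = e^(−λ·7170) = e^(−1.6149) ≈ 0.199.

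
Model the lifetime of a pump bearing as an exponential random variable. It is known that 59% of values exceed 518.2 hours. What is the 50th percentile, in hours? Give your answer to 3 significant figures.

681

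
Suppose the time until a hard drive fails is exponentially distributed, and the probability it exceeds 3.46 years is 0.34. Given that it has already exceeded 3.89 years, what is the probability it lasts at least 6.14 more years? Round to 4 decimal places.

From e^(−λ·3.46) = 0.34, λ = −ln(0.34)/3.46 = 0.311795.
Memoryless: P(X > 3.89+6.14 | X > 3.89) = P(X > 6.14) = e^(−0.311795·6.14) ≈ 0.1474.

0.1474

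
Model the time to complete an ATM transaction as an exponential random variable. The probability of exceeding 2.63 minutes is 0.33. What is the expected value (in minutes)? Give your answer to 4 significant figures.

e^(−λ·2.63) = 0.33 ⇒ λ = −ln(0.33)/2.63 = 0.421545.
Mean = 1/λ = 2.37223 minutes.

2.372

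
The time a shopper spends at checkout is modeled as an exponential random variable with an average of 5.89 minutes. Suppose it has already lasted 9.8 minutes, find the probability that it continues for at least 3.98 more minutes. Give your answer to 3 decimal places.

The rate is λ = 1/5.89 = 0.169779 per minute.
The exponential is memoryless, so the remaining time is again Exp(λ): the condition X > 9.8 is irrelevant.
P(X > 3.98) = e^(−0.67572) ≈ 0.509.

0.509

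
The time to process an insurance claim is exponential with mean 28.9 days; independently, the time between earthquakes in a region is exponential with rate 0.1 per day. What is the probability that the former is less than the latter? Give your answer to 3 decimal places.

0.257

λ_1 = 1/28.9 = 0.0346021, λ_2 = 0.1.
For independent exponentials, P(the former < the latter) = λ_1/(λ_1+λ_2) = 0.0346021/0.134602 ≈ 0.257.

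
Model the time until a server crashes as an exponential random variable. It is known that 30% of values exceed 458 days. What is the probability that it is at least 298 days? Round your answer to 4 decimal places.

0.4569

e^(−λ·458) = 0.30 ⇒ λ = −ln(0.30)/458 = 0.00262876.
P(X > 298) = e^(−0.00262876·298) = e^(−0.78337) ≈ 0.4569.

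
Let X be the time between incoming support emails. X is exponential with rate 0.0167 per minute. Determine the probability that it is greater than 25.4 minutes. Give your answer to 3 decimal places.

0.654

P(X > 25.4) = e^(−λ·25.4) = e^(−0.42418) ≈ 0.654.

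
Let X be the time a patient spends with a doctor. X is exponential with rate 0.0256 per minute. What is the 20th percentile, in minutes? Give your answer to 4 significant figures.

8.717

Set 1 − e^(−λt) = 0.2, so t = −ln(0.8)/λ = 0.22314/0.0256 ≈ 8.71654 minutes.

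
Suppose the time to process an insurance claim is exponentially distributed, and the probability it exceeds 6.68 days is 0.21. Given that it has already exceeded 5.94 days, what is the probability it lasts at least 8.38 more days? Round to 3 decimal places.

0.141

From e^(−λ·6.68) = 0.21, λ = −ln(0.21)/6.68 = 0.23363.
Memoryless: P(X > 5.94+8.38 | X > 5.94) = P(X > 8.38) = e^(−0.23363·8.38) ≈ 0.141.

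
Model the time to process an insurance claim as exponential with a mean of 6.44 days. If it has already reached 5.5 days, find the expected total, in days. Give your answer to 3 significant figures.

The rate is λ = 1/6.44 = 0.15528 per day.
By memorylessness, E[X | X > 5.5] = 5.5 + 1/λ = 5.5 + 6.44 = 11.94 days.

11.9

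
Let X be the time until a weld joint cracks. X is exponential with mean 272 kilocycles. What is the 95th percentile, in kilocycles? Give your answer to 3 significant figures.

815

The rate is λ = 1/272 = 0.00367647 per kilocycle.
Set 1 − e^(−λt) = 0.95, so t = −ln(0.05)/λ = 2.9957/0.00367647 ≈ 814.839 kilocycles.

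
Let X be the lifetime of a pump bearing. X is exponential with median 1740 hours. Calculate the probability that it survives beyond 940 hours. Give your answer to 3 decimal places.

For an exponential, median = ln(2)/λ, so λ = ln 2 / 1740 = 0.00039836 per hour.
P(X > 940) = e^(−λ·940) = e^(−0.37446) ≈ 0.688.

0.688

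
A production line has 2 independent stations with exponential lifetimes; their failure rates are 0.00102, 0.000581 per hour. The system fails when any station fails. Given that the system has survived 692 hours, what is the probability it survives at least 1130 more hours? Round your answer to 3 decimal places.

0.164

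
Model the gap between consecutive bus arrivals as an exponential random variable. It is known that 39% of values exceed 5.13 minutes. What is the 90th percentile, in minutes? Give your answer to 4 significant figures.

12.54

e^(−λ·5.13) = 0.39 ⇒ λ = −ln(0.39)/5.13 = 0.183549.
90th percentile: 1 − e^(−λt) = 0.9, t = −ln(0.1)/λ = 12.5448 minutes.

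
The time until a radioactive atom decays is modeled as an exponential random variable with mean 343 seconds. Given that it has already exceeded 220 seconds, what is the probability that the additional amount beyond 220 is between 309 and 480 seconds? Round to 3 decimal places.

The rate is λ = 1/343 = 0.00291545 per second.
Memoryless: the residual past 220 is again Exp(λ).
P(309 < residual < 480) = e^(−λ·309) − e^(−λ·480) = 0.40621 − 0.24674 ≈ 0.159.

0.159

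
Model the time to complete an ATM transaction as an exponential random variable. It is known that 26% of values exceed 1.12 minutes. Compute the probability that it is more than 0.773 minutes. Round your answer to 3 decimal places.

0.395

e^(−λ·1.12) = 0.26 ⇒ λ = −ln(0.26)/1.12 = 1.20274.
P(X > 0.773) = e^(−1.20274·0.773) = e^(−0.92972) ≈ 0.395.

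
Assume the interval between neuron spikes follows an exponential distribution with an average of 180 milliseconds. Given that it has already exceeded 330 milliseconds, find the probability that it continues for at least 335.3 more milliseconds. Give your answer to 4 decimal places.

0.1552

The rate is λ = 1/180 = 0.00555556 per millisecond.
By the memoryless property, P(X > 330+335.3 | X > 330) = P(X > 335.3).
P(X > 335.3) = e^(−1.8628) ≈ 0.1552.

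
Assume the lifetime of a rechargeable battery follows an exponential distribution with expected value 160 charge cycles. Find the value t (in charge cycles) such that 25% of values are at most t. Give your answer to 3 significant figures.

46.0

The rate is λ = 1/160 = 0.00625 per charge cycle.
Set 1 − e^(−λt) = 0.25, so t = −ln(0.75)/λ = 0.28768/0.00625 ≈ 46.0291 charge cycles.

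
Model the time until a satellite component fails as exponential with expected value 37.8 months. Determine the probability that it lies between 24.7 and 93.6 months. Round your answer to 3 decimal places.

The rate is λ = 1/37.8 = 0.026455 per month.
P(24.7 < X < 93.6) = e^(−λ·24.7) − e^(−λ·93.6) = 0.52025 − 0.08406 ≈ 0.436.

0.436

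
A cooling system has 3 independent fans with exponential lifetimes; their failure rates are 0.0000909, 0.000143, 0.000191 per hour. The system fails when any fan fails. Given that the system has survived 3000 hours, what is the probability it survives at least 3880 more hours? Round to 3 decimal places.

0.192

Time to first failure ~ Exp(Σλ) with Σλ = 0.0004249.
By memorylessness, P(T > 3000+3880 | T > 3000) = P(T > 3880) = e^(−0.0004249·3880) ≈ 0.192.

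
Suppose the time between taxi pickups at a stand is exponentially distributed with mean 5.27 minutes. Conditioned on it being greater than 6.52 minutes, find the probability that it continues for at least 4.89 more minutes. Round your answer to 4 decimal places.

The rate is λ = 1/5.27 = 0.189753 per minute.
P(X > s+t | X > s) = e^(−λ(s+t))/e^(−λs) = e^(−λt), independent of s = 6.52.
P(X > 4.89) = e^(−0.92789) ≈ 0.3954.

0.3954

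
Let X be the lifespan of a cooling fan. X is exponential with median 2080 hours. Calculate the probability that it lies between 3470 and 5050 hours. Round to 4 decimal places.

0.1288

For an exponential, median = ln(2)/λ, so λ = ln 2 / 2080 = 0.000333244 per hour.
P(3470 < X < 5050) = e^(−λ·3470) − e^(−λ·5050) = 0.31463 − 0.18584 ≈ 0.1288.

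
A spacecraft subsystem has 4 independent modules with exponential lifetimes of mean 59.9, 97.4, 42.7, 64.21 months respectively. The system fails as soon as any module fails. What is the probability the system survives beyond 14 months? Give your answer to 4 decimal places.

The first failure time is exponential with rate Σλ_i = 1/59.9 + 1/97.4 + 1/42.7 + 1/64.21 = 0.0659545 per month.
P(min > 14) = e^(−0.0659545·14) = e^(−0.92336) ≈ 0.3972.

0.3972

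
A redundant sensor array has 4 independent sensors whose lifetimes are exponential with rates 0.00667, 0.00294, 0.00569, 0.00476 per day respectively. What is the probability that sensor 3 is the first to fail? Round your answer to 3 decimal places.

The time to first failure is exponential with rate Σλ = 0.00667 + 0.00294 + 0.00569 + 0.00476 = 0.02006.
P(sensor 3 first) = λ_3/Σλ = 0.00569/0.02006 ≈ 0.284.

0.284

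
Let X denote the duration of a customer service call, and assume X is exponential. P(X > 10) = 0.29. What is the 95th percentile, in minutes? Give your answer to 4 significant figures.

e^(−λ·10) = 0.29 ⇒ λ = −ln(0.29)/10 = 0.123787.
95th percentile: 1 − e^(−λt) = 0.95, t = −ln(0.05)/λ = 24.2006 minutes.

24.20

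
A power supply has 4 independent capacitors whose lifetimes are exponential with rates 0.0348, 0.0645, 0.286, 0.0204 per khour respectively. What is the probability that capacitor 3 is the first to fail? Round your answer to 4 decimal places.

0.7050

The time to first failure is exponential with rate Σλ = 0.0348 + 0.0645 + 0.286 + 0.0204 = 0.4057.
P(capacitor 3 first) = λ_3/Σλ = 0.286/0.4057 ≈ 0.7050.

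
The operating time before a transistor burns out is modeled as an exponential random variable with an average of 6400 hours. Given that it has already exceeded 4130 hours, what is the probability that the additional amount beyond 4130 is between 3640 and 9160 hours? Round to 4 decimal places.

The rate is λ = 1/6400 = 0.00015625 per hour.
Memoryless: the residual past 4130 is again Exp(λ).
P(3640 < residual < 9160) = e^(−λ·3640) − e^(−λ·9160) = 0.56623 − 0.23901 ≈ 0.3272.

0.3272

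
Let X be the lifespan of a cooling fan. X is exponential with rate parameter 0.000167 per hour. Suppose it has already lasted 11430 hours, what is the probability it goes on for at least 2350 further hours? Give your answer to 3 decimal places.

0.675

The exponential is memoryless, so the remaining time is again Exp(λ): the condition X > 11430 is irrelevant.
P(X > 2350) = e^(−0.39245) ≈ 0.675.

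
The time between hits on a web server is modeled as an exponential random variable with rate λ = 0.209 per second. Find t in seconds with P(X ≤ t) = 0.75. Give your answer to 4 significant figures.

Set 1 − e^(−λt) = 0.75, so t = −ln(0.25)/λ = 1.3863/0.209 ≈ 6.63299 seconds.

6.633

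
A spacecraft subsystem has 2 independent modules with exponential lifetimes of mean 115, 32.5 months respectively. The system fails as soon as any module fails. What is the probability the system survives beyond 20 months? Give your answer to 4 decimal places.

The first failure time is exponential with rate Σλ_i = 1/115 + 1/32.5 = 0.0394649 per month.
P(min > 20) = e^(−0.0394649·20) = e^(−0.7893) ≈ 0.4542.

0.4542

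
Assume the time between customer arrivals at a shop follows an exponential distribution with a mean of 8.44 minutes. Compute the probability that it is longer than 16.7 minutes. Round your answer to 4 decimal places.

The rate is λ = 1/8.44 = 0.118483 per minute.
P(X > 16.7) = e^(−λ·16.7) = e^(−1.9787) ≈ 0.1383.

0.1383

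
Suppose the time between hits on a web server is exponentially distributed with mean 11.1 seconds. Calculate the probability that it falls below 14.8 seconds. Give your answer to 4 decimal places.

0.7364

The rate is λ = 1/11.1 = 0.0900901 per second.
P(X ≤ 14.8) = 1 − e^(−λ·14.8) = 1 − e^(−1.3333) ≈ 0.7364.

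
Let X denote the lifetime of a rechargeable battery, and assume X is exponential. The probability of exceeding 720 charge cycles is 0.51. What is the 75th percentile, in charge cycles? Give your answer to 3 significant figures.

e^(−λ·720) = 0.51 ⇒ λ = −ln(0.51)/720 = 0.000935201.
75th percentile: 1 − e^(−λt) = 0.75, t = −ln(0.25)/λ = 1482.35 charge cycles.

1480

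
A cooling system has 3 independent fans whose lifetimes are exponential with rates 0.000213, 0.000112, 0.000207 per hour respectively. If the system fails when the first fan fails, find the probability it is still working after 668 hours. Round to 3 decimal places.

The time to first failure is exponential with rate Σλ = 0.000213 + 0.000112 + 0.000207 = 0.000532.
P(min > 668) = e^(−0.000532·668) = e^(−0.35538) ≈ 0.701.

0.701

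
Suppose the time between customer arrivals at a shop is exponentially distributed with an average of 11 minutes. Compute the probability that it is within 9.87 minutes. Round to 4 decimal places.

0.5923

The rate is λ = 1/11 = 0.0909091 per minute.
P(X ≤ 9.87) = 1 − e^(−λ·9.87) = 1 − e^(−0.89727) ≈ 0.5923.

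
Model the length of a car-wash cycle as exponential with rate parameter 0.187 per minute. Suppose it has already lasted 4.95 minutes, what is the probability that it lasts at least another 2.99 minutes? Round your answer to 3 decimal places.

P(X > s+t | X > s) = e^(−λ(s+t))/e^(−λs) = e^(−λt), independent of s = 4.95.
P(X > 2.99) = e^(−0.55913) ≈ 0.572.

0.572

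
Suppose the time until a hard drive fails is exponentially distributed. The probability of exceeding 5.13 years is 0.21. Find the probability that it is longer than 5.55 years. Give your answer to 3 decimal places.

e^(−λ·5.13) = 0.21 ⇒ λ = −ln(0.21)/5.13 = 0.30422.
P(X > 5.55) = e^(−0.30422·5.55) = e^(−1.6884) ≈ 0.185.

0.185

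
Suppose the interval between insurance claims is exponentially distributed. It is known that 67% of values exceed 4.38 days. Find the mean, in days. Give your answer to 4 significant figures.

e^(−λ·4.38) = 0.67 ⇒ λ = −ln(0.67)/4.38 = 0.0914332.
Mean = 1/λ = 10.9369 days.

10.94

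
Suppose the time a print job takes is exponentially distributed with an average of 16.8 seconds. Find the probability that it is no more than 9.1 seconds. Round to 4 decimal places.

The rate is λ = 1/16.8 = 0.0595238 per second.
P(X ≤ 9.1) = 1 − e^(−λ·9.1) = 1 − e^(−0.54167) ≈ 0.4182.

0.4182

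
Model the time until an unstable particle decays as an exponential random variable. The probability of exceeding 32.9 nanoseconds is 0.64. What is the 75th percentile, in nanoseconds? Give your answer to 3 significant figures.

102

e^(−λ·32.9) = 0.64 ⇒ λ = −ln(0.64)/32.9 = 0.013565.
75th percentile: 1 − e^(−λt) = 0.75, t = −ln(0.25)/λ = 102.197 nanoseconds.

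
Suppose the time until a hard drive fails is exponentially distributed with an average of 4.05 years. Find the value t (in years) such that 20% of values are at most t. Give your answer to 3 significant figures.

The rate is λ = 1/4.05 = 0.246914 per year.
Set 1 − e^(−λt) = 0.2, so t = −ln(0.8)/λ = 0.22314/0.246914 ≈ 0.903731 years.

0.904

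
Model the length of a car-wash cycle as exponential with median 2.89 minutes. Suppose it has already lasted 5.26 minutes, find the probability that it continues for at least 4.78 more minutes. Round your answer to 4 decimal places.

For an exponential, median = ln(2)/λ, so λ = ln 2 / 2.89 = 0.239843 per minute.
By the memoryless property, P(X > 5.26+4.78 | X > 5.26) = P(X > 4.78).
P(X > 4.78) = e^(−1.1465) ≈ 0.3178.

0.3178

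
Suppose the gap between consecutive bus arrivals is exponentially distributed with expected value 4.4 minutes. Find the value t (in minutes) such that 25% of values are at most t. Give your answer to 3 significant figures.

The rate is λ = 1/4.4 = 0.227273 per minute.
Set 1 − e^(−λt) = 0.25, so t = −ln(0.75)/λ = 0.28768/0.227273 ≈ 1.2658 minutes.

1.27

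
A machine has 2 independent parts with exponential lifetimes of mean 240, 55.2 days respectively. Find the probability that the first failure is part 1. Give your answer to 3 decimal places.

Rates: λ_i = 1/mean_i → 0.00416667, 0.0181159; Σλ = 0.0222826.
P(part 1 first) = λ_1/Σλ = 0.00416667/0.0222826 ≈ 0.187.

0.187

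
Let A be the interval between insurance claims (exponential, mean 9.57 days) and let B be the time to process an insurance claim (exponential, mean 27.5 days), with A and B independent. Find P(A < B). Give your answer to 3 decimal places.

0.742

λ_1 = 1/9.57 = 0.104493, λ_2 = 1/27.5 = 0.0363636.
For independent exponentials, P(A < B) = λ_1/(λ_1+λ_2) = 0.104493/0.140857 ≈ 0.742.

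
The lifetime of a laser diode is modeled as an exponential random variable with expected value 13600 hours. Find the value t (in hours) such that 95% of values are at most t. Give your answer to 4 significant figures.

40740

The rate is λ = 1/13600 = 0.0000735294 per hour.
Set 1 − e^(−λt) = 0.95, so t = −ln(0.05)/λ = 2.9957/0.0000735294 ≈ 40742 hours.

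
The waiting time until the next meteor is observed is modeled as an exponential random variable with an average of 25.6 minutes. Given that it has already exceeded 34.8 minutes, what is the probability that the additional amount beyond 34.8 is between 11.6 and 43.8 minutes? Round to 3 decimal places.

0.455

The rate is λ = 1/25.6 = 0.0390625 per minute.
Memoryless: the residual past 34.8 is again Exp(λ).
P(11.6 < residual < 43.8) = e^(−λ·11.6) − e^(−λ·43.8) = 0.63564 − 0.18070 ≈ 0.455.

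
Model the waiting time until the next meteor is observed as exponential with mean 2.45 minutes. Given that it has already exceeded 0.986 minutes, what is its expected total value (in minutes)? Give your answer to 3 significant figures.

3.44

The rate is λ = 1/2.45 = 0.408163 per minute.
By memorylessness, E[X | X > 0.986] = 0.986 + 1/λ = 0.986 + 2.45 = 3.436 minutes.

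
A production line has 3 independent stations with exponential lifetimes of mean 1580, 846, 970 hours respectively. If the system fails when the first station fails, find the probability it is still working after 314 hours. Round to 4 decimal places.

0.4092

The first failure time is exponential with rate Σλ_i = 1/1580 + 1/846 + 1/970 = 0.00284587 per hour.
P(min > 314) = e^(−0.00284587·314) = e^(−0.8936) ≈ 0.4092.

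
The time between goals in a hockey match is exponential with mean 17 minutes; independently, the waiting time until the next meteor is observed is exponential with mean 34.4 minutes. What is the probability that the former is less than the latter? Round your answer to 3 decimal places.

0.669

λ_1 = 1/17 = 0.0588235, λ_2 = 1/34.4 = 0.0290698.
For independent exponentials, P(the former < the latter) = λ_1/(λ_1+λ_2) = 0.0588235/0.0878933 ≈ 0.669.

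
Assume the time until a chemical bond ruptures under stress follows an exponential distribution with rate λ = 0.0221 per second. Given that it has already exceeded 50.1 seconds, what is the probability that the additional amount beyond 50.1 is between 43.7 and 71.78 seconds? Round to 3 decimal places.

Memoryless: the residual past 50.1 is again Exp(λ).
P(43.7 < residual < 71.78) = e^(−λ·43.7) − e^(−λ·71.78) = 0.38069 − 0.20467 ≈ 0.176.

0.176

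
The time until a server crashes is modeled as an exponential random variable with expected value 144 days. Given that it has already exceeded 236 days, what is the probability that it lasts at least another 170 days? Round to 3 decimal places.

The rate is λ = 1/144 = 0.00694444 per day.
By the memoryless property, P(X > 236+170 | X > 236) = P(X > 170).
P(X > 170) = e^(−1.1806) ≈ 0.307.

0.307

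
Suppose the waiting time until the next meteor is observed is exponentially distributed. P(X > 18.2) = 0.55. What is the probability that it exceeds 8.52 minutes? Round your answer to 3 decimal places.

0.756

e^(−λ·18.2) = 0.55 ⇒ λ = −ln(0.55)/18.2 = 0.0328482.
P(X > 8.52) = e^(−0.0328482·8.52) = e^(−0.27987) ≈ 0.756.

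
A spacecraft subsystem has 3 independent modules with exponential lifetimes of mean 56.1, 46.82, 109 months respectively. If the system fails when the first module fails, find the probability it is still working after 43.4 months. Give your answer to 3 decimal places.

0.123

The first failure time is exponential with rate Σλ_i = 1/56.1 + 1/46.82 + 1/109 = 0.048358 per month.
P(min > 43.4) = e^(−0.048358·43.4) = e^(−2.0987) ≈ 0.123.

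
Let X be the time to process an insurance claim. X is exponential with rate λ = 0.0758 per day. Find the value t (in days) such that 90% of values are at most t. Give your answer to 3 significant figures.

Set 1 − e^(−λt) = 0.9, so t = −ln(0.1)/λ = 2.3026/0.0758 ≈ 30.3771 days.

30.4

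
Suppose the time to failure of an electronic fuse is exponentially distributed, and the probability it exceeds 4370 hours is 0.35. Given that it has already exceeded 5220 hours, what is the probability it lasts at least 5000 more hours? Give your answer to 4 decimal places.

0.3008

From e^(−λ·4370) = 0.35, λ = −ln(0.35)/4370 = 0.000240234.
Memoryless: P(X > 5220+5000 | X > 5220) = P(X > 5000) = e^(−0.000240234·5000) ≈ 0.3008.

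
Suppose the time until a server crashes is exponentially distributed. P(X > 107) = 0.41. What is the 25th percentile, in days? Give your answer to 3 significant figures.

e^(−λ·107) = 0.41 ⇒ λ = −ln(0.41)/107 = 0.00833269.
25th percentile: 1 − e^(−λt) = 0.25, t = −ln(0.75)/λ = 34.5245 days.

34.5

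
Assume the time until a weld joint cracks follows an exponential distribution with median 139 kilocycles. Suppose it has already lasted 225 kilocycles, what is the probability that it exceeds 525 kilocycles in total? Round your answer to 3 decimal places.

0.224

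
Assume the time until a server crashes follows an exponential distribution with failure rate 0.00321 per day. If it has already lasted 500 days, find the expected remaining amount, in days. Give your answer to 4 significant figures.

By memorylessness, the remaining amount past any threshold is again Exp(λ) with mean 1/λ = 311.526 days.

311.5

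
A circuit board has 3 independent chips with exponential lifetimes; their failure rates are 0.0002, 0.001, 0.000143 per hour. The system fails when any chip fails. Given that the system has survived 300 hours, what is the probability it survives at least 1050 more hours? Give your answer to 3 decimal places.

Time to first failure ~ Exp(Σλ) with Σλ = 0.001343.
By memorylessness, P(T > 300+1050 | T > 300) = P(T > 1050) = e^(−0.001343·1050) ≈ 0.244.

0.244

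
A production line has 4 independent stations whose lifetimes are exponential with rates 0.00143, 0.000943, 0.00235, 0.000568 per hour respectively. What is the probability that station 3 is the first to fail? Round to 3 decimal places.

The time to first failure is exponential with rate Σλ = 0.00143 + 0.000943 + 0.00235 + 0.000568 = 0.005291.
P(station 3 first) = λ_3/Σλ = 0.00235/0.005291 ≈ 0.444.

0.444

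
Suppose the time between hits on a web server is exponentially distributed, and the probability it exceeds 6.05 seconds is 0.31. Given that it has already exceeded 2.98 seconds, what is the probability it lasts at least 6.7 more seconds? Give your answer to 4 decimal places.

From e^(−λ·6.05) = 0.31, λ = −ln(0.31)/6.05 = 0.193584.
Memoryless: P(X > 2.98+6.7 | X > 2.98) = P(X > 6.7) = e^(−0.193584·6.7) ≈ 0.2733.

0.2733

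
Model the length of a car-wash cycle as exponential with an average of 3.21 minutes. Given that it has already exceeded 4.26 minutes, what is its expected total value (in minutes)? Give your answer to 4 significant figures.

7.470

The rate is λ = 1/3.21 = 0.311526 per minute.
By memorylessness, E[X | X > 4.26] = 4.26 + 1/λ = 4.26 + 3.21 = 7.47 minutes.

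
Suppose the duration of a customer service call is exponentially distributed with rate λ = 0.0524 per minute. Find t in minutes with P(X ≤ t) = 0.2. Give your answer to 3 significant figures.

4.26

Set 1 − e^(−λt) = 0.2, so t = −ln(0.8)/λ = 0.22314/0.0524 ≈ 4.25846 minutes.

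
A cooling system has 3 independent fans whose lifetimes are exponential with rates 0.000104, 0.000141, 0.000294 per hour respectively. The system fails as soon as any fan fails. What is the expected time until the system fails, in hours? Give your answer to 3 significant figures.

The time to first failure is exponential with rate Σλ = 0.000104 + 0.000141 + 0.000294 = 0.000539.
E[min] = 1/Σλ = 1/0.000539 = 1855.29 hours.

1860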